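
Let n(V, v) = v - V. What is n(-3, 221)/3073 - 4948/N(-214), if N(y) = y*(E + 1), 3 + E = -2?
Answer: -536195/93946 ≈ -5.7075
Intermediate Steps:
E = -5 (E = -3 - 2 = -5)
N(y) = -4*y (N(y) = y*(-5 + 1) = y*(-4) = -4*y)
n(-3, 221)/3073 - 4948/N(-214) = (221 - 1*(-3))/3073 - 4948/((-4*(-214))) = (221 + 3)*(1/3073) - 4948/856 = 224*(1/3073) - 4948*1/856 = 32/439 - 1237/214 = -536195/93946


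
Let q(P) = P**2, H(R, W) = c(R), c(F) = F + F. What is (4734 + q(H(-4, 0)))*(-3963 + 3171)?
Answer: -3800016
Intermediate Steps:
c(F) = 2*F
H(R, W) = 2*R
(4734 + q(H(-4, 0)))*(-3963 + 3171) = (4734 + (2*(-4))**2)*(-3963 + 3171) = (4734 + (-8)**2)*(-792) = (4734 + 64)*(-792) = 4798*(-792) = -3800016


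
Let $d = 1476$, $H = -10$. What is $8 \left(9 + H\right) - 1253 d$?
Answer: $-1849436$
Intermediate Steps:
$8 \left(9 + H\right) - 1253 d = 8 \left(9 - 10\right) - 1849428 = 8 \left(-1\right) - 1849428 = -8 - 1849428 = -1849436$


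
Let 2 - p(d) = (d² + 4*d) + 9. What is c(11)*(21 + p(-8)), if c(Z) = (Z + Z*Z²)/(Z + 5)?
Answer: -6039/4 ≈ -1509.8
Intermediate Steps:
p(d) = -7 - d² - 4*d (p(d) = 2 - ((d² + 4*d) + 9) = 2 - (9 + d² + 4*d) = 2 + (-9 - d² - 4*d) = -7 - d² - 4*d)
c(Z) = (Z + Z³)/(5 + Z)
c(11)*(21 + p(-8)) = ((11 + 11³)/(5 + 11))*(21 + (-7 - 1*(-8)² - 4*(-8))) = ((11 + 1331)/16)*(21 + (-7 - 1*64 + 32)) = ((1/16)*1342)*(21 + (-7 - 64 + 32)) = 671*(21 - 39)/8 = (671/8)*(-18) = -6039/4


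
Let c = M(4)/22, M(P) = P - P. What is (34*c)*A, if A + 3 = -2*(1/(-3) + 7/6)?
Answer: 0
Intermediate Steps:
M(P) = 0
A = -14/3 (A = -3 - 2*(1/(-3) + 7/6) = -3 - 2*(1*(-1/3) + 7*(1/6)) = -3 - 2*(-1/3 + 7/6) = -3 - 2*5/6 = -3 - 5/3 = -14/3 ≈ -4.6667)
c = 0 (c = 0/22 = 0*(1/22) = 0)
(34*c)*A = (34*0)*(-14/3) = 0*(-14/3) = 0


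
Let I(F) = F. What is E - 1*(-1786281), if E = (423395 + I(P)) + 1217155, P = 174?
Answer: 3427005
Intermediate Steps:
E = 1640724 (E = (423395 + 174) + 1217155 = 423569 + 1217155 = 1640724)
E - 1*(-1786281) = 1640724 - 1*(-1786281) = 1640724 + 1786281 = 3427005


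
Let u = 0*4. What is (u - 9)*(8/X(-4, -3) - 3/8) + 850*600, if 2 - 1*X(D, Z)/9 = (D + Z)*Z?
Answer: 77520577/152 ≈ 5.1000e+5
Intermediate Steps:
X(D, Z) = 18 - 9*Z*(D + Z) (X(D, Z) = 18 - 9*(D + Z)*Z = 18 - 9*Z*(D + Z))
u = 0
(u - 9)*(8/X(-4, -3) - 3/8) + 850*600 = (0 - 9)*(8/(18 - 9*(-3)² - 9*(-4)*(-3)) - 3/8) + 850*600 = -9*(8/(18 - 9*9 - 108) - 3*⅛) + 510000 = -9*(8/(18 - 81 - 108) - 3/8) + 510000 = -9*(8/(-171) - 3/8) + 510000 = -9*(8*(-1/171) - 3/8) + 510000 = -9*(-8/171 - 3/8) + 510000 = -9*(-577/1368) + 510000 = 577/152 + 510000 = 77520577/152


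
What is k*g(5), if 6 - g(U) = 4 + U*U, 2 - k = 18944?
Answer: 435666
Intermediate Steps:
k = -18942 (k = 2 - 1*18944 = 2 - 18944 = -18942)
g(U) = 2 - U² (g(U) = 6 - (4 + U*U) = 6 - (4 + U²) = 6 + (-4 - U²) = 2 - U²)
k*g(5) = -18942*(2 - 1*5²) = -18942*(2 - 1*25) = -18942*(2 - 25) = -18942*(-23) = 435666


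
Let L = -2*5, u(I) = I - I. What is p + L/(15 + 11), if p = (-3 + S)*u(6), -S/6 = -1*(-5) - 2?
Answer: -5/13 ≈ -0.38462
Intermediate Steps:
u(I) = 0
L = -10
S = -18 (S = -6*(-1*(-5) - 2) = -6*(5 - 2) = -6*3 = -18)
p = 0 (p = (-3 - 18)*0 = -21*0 = 0)
p + L/(15 + 11) = 0 - 10/(15 + 11) = 0 - 10/26 = 0 - 10*1/26 = 0 - 5/13 = -5/13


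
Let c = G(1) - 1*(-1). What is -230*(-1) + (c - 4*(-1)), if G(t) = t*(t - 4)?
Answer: 232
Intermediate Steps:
G(t) = t*(-4 + t)
c = -2 (c = 1*(-4 + 1) - 1*(-1) = 1*(-3) + 1 = -3 + 1 = -2)
-230*(-1) + (c - 4*(-1)) = -230*(-1) + (-2 - 4*(-1)) = 230 + (-2 + 4) = 230 + 2 = 232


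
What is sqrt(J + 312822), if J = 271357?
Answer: sqrt(584179) ≈ 764.32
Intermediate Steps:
sqrt(J + 312822) = sqrt(271357 + 312822) = sqrt(584179)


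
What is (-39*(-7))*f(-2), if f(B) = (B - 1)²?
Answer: 2457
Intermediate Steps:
f(B) = (-1 + B)²
(-39*(-7))*f(-2) = (-39*(-7))*(-1 - 2)² = 273*(-3)² = 273*9 = 2457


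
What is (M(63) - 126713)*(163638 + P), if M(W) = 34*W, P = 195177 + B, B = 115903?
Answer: -59136095978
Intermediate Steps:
P = 311080 (P = 195177 + 115903 = 311080)
(M(63) - 126713)*(163638 + P) = (34*63 - 126713)*(163638 + 311080) = (2142 - 126713)*474718 = -124571*474718 = -59136095978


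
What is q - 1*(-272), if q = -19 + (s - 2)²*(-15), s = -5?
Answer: -482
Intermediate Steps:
q = -754 (q = -19 + (-5 - 2)²*(-15) = -19 + (-7)²*(-15) = -19 + 49*(-15) = -19 - 735 = -754)
q - 1*(-272) = -754 - 1*(-272) = -754 + 272 = -482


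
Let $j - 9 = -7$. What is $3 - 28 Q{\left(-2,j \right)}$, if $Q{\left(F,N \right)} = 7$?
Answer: $-193$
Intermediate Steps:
$j = 2$ ($j = 9 - 7 = 2$)
$3 - 28 Q{\left(-2,j \right)} = 3 - 196 = -193$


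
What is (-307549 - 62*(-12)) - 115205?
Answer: -422010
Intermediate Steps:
(-307549 - 62*(-12)) - 115205 = (-307549 + 744) - 115205 = -306805 - 115205 = -422010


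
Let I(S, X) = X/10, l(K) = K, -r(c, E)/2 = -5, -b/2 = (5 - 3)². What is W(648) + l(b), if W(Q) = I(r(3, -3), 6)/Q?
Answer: -8639/1080 ≈ -7.9991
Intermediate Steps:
b = -8 (b = -2*(5 - 3)² = -2*2² = -2*4 = -8)
r(c, E) = 10 (r(c, E) = -2*(-5) = 10)
I(S, X) = X/10 (I(S, X) = X*(⅒) = X/10)
W(Q) = 3/(5*Q) (W(Q) = ((⅒)*6)/Q = 3/(5*Q))
W(648) + l(b) = (⅗)/648 - 8 = (⅗)*(1/648) - 8 = 1/1080 - 8 = -8639/1080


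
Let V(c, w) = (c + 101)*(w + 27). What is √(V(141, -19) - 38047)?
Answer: I*√36111 ≈ 190.03*I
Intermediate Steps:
V(c, w) = (27 + w)*(101 + c) (V(c, w) = (101 + c)*(27 + w) = (27 + w)*(101 + c))
√(V(141, -19) - 38047) = √((2727 + 27*141 + 101*(-19) + 141*(-19)) - 38047) = √((2727 + 3807 - 1919 - 2679) - 38047) = √(1936 - 38047) = √(-36111) = I*√36111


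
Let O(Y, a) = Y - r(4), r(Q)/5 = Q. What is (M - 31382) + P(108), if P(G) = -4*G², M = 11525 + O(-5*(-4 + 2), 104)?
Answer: -66523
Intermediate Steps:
r(Q) = 5*Q
O(Y, a) = -20 + Y (O(Y, a) = Y - 5*4 = Y - 1*20 = Y - 20 = -20 + Y)
M = 11515 (M = 11525 + (-20 - 5*(-4 + 2)) = 11525 + (-20 - 5*(-2)) = 11525 + (-20 + 10) = 11525 - 10 = 11515)
(M - 31382) + P(108) = (11515 - 31382) - 4*108² = -19867 - 4*11664 = -19867 - 46656 = -66523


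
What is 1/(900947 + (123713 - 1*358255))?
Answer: 1/666405 ≈ 1.5006e-6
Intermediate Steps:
1/(900947 + (123713 - 1*358255)) = 1/(900947 + (123713 - 358255)) = 1/(900947 - 234542) = 1/666405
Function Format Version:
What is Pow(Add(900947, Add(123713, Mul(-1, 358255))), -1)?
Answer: Rational(1, 666405) ≈ 1.5006e-6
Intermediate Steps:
Pow(Add(900947, Add(123713, Mul(-1, 358255))), -1) = Pow(Add(900947, Add(123713, -358255)), -1) = Pow(Add(900947, -234542), -1) = Pow(666405, -1) = Rational(1, 666405)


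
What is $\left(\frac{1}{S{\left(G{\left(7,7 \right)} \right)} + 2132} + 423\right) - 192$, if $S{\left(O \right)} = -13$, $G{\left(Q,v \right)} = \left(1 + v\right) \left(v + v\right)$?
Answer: $\frac{489490}{2119} \approx 231.0$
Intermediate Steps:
$G{\left(Q,v \right)} = 2 v \left(1 + v\right)$ ($G{\left(Q,v \right)} = \left(1 + v\right) 2 v = 2 v \left(1 + v\right)$)
$\left(\frac{1}{S{\left(G{\left(7,7 \right)} \right)} + 2132} + 423\right) - 192 = \left(\frac{1}{-13 + 2132} + 423\right) - 192 = \left(\frac{1}{2119} + 423\right) - 192 = \frac{896338}{2119} - 192 = \frac{489490}{2119}$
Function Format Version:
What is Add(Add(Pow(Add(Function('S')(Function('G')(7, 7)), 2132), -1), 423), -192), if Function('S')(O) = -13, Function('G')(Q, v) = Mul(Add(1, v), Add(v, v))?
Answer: Rational(489490, 2119) ≈ 231.00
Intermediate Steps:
Function('G')(Q, v) = Mul(2, v, Add(1, v)) (Function('G')(Q, v) = Mul(Add(1, v), Mul(2, v)) = Mul(2, v, Add(1, v)))
Add(Add(Pow(Add(Function('S')(Function('G')(7, 7)), 2132), -1), 423), -192) = Add(Add(Pow(Add(-13, 2132), -1), 423), -192) = Add(Add(Pow(2119, -1), 423), -192) = Add(Add(Rational(1, 2119), 423), -192) = Add(Rational(896338, 2119), -192) = Rational(489490, 2119)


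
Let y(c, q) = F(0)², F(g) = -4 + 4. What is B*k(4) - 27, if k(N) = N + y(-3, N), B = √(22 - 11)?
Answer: -27 + 4*√11 ≈ -13.734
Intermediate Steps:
F(g) = 0
B = √11 ≈ 3.3166
y(c, q) = 0 (y(c, q) = 0² = 0)
k(N) = N (k(N) = N + 0 = N)
B*k(4) - 27 = √11*4 - 27 = 4*√11 - 27 = -27 + 4*√11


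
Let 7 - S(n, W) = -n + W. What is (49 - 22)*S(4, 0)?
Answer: 297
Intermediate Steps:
S(n, W) = 7 + n - W (S(n, W) = 7 - (-n + W) = 7 - (W - n) = 7 + (n - W) = 7 + n - W)
(49 - 22)*S(4, 0) = (49 - 22)*(7 + 4 - 1*0) = 27*(7 + 4 + 0) = 27*11 = 297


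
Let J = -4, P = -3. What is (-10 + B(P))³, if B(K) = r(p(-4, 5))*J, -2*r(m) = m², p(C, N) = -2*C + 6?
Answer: 55742968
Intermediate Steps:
p(C, N) = 6 - 2*C
r(m) = -m²/2
B(K) = 392 (B(K) = -(6 - 2*(-4))²/2*(-4) = -(6 + 8)²/2*(-4) = -½*14²*(-4) = -½*196*(-4) = -98*(-4) = 392)
(-10 + B(P))³ = (-10 + 392)³ = 382³ = 55742968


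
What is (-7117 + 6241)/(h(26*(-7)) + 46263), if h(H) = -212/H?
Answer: -79716/4210039 ≈ -0.018935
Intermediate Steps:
(-7117 + 6241)/(h(26*(-7)) + 46263) = (-7117 + 6241)/(-212/(26*(-7)) + 46263) = -876/(-212/(-182) + 46263) = -876/(-212*(-1/182) + 46263) = -876/(106/91 + 46263) = -876/4210039/91 = -876*91/4210039 = -79716/4210039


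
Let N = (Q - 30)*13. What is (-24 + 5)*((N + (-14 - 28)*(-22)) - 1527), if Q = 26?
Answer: 12445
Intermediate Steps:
N = -52 (N = (26 - 30)*13 = -4*13 = -52)
(-24 + 5)*((N + (-14 - 28)*(-22)) - 1527) = (-24 + 5)*((-52 + (-14 - 28)*(-22)) - 1527) = -19*((-52 - 42*(-22)) - 1527) = -19*((-52 + 924) - 1527) = -19*(872 - 1527) = -19*(-655) = 12445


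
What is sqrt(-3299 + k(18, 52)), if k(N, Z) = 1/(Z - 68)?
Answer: 3*I*sqrt(5865)/4 ≈ 57.437*I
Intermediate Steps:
k(N, Z) = 1/(-68 + Z)
sqrt(-3299 + k(18, 52)) = sqrt(-3299 + 1/(-68 + 52)) = sqrt(-3299 + 1/(-16)) = sqrt(-3299 - 1/16) = sqrt(-52785/16) = 3*I*sqrt(5865)/4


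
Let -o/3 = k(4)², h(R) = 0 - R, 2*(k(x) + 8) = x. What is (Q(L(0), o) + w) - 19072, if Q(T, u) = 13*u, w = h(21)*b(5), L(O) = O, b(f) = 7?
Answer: -20623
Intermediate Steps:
k(x) = -8 + x/2
h(R) = -R
o = -108 (o = -3*(-8 + (½)*4)² = -3*(-8 + 2)² = -3*(-6)² = -3*36 = -108)
w = -147 (w = -1*21*7 = -21*7 = -147)
(Q(L(0), o) + w) - 19072 = (13*(-108) - 147) - 19072 = (-1404 - 147) - 19072 = -1551 - 19072 = -20623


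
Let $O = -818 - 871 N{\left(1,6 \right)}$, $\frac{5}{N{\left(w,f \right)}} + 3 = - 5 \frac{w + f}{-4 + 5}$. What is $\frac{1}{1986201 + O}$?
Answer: $\frac{38}{75448909} \approx 5.0365 \cdot 10^{-7}$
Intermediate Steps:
$N{\left(w,f \right)} = \frac{5}{-3 - 5 f - 5 w}$ ($N{\left(w,f \right)} = \frac{5}{-3 - 5 \frac{w + f}{-4 + 5}} = \frac{5}{-3 - 5 \frac{f + w}{1}} = \frac{5}{-3 - 5 \left(f + w\right) 1} = \frac{5}{-3 - 5 \left(f + w\right)} = \frac{5}{-3 - \left(5 f + 5 w\right)} = \frac{5}{-3 - 5 f - 5 w}$)
$O = - \frac{26729}{38}$ ($O = -818 - 871 \left(- \frac{5}{3 + 5 \cdot 6 + 5 \cdot 1}\right) = -818 - 871 \left(- \frac{5}{3 + 30 + 5}\right) = -818 - 871 \left(- \frac{5}{38}\right) = -818 - 871 \left(\left(-5\right) \frac{1}{38}\right) = -818 - - \frac{4355}{38} = -818 + \frac{4355}{38} = - \frac{26729}{38} \approx -703.39$)
$\frac{1}{1986201 + O} = \frac{1}{1986201 - \frac{26729}{38}} = \frac{1}{\frac{75448909}{38}} = \frac{38}{75448909}$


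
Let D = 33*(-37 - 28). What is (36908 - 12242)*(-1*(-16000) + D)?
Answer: 341747430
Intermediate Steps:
D = -2145 (D = 33*(-65) = -2145)
(36908 - 12242)*(-1*(-16000) + D) = (36908 - 12242)*(-1*(-16000) - 2145) = 24666*(16000 - 2145) = 24666*13855 = 341747430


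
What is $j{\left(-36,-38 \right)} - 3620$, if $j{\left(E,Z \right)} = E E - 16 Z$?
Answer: $-1716$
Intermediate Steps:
$j{\left(E,Z \right)} = E^{2} - 16 Z$
$j{\left(-36,-38 \right)} - 3620 = \left(\left(-36\right)^{2} - -608\right) - 3620 = \left(1296 + 608\right) - 3620 = 1904 - 3620 = -1716$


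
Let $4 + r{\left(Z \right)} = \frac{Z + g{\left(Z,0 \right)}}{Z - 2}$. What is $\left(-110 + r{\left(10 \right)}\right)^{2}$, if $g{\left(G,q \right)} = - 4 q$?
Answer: $\frac{203401}{16} \approx 12713.0$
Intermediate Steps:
$r{\left(Z \right)} = -4 + \frac{Z}{-2 + Z}$ ($r{\left(Z \right)} = -4 + \frac{Z - 0}{Z - 2} = -4 + \frac{Z + 0}{-2 + Z} = -4 + \frac{Z}{-2 + Z}$)
$\left(-110 + r{\left(10 \right)}\right)^{2} = \left(-110 + \frac{8 - 30}{-2 + 10}\right)^{2} = \left(-110 + \frac{8 - 30}{8}\right)^{2} = \left(-110 + \frac{1}{8} \left(-22\right)\right)^{2} = \left(-110 - \frac{11}{4}\right)^{2} = \left(- \frac{451}{4}\right)^{2} = \frac{203401}{16}$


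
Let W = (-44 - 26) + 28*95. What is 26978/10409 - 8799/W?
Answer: -443179/550190 ≈ -0.80550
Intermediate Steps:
W = 2590 (W = -70 + 2660 = 2590)
26978/10409 - 8799/W = 26978/10409 - 8799/2590 = 26978*(1/10409) - 8799*1/2590 = 3854/1487 - 1257/370 = -443179/550190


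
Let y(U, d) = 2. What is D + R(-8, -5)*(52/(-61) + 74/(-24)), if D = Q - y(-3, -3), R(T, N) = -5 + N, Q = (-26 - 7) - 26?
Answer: -7921/366 ≈ -21.642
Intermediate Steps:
Q = -59 (Q = -33 - 26 = -59)
D = -61 (D = -59 - 1*2 = -59 - 2 = -61)
D + R(-8, -5)*(52/(-61) + 74/(-24)) = -61 + (-5 - 5)*(52/(-61) + 74/(-24)) = -61 - 10*(52*(-1/61) + 74*(-1/24)) = -61 - 10*(-52/61 - 37/12) = -61 - 10*(-2881/732) = -61 + 14405/366 = -7921/366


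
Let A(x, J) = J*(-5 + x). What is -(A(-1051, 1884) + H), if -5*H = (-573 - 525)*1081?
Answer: 8760582/5 ≈ 1.7521e+6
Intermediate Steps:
H = 1186938/5 (H = -(-573 - 525)*1081/5 = -(-1098)*1081/5 = -⅕*(-1186938) = 1186938/5 ≈ 2.3739e+5)
-(A(-1051, 1884) + H) = -(1884*(-5 - 1051) + 1186938/5) = -(1884*(-1056) + 1186938/5) = -(-1989504 + 1186938/5) = -1*(-8760582/5) = 8760582/5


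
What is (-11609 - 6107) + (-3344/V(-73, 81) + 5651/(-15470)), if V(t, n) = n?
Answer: -22251577531/1253070 ≈ -17758.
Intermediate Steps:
(-11609 - 6107) + (-3344/V(-73, 81) + 5651/(-15470)) = (-11609 - 6107) + (-3344/81 + 5651/(-15470)) = -17716 + (-3344*1/81 + 5651*(-1/15470)) = -17716 + (-3344/81 - 5651/15470) = -17716 - 52189411/1253070 = -22251577531/1253070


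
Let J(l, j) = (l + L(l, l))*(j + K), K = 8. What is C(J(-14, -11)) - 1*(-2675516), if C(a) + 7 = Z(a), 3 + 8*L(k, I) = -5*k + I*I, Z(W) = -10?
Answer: 2675499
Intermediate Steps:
L(k, I) = -3/8 - 5*k/8 + I²/8 (L(k, I) = -3/8 + (-5*k + I*I)/8 = -3/8 + (-5*k + I²)/8 = -3/8 + (I² - 5*k)/8 = -3/8 + (-5*k/8 + I²/8) = -3/8 - 5*k/8 + I²/8)
J(l, j) = (8 + j)*(-3/8 + l²/8 + 3*l/8) (J(l, j) = (l + (-3/8 - 5*l/8 + l²/8))*(j + 8) = (-3/8 + l²/8 + 3*l/8)*(8 + j) = (8 + j)*(-3/8 + l²/8 + 3*l/8))
C(a) = -17 (C(a) = -7 - 10 = -17)
C(J(-14, -11)) - 1*(-2675516) = -17 - 1*(-2675516) = -17 + 2675516 = 2675499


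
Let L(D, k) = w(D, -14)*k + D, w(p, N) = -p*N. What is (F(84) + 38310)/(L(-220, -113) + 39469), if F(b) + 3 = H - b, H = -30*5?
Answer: 5439/55327 ≈ 0.098306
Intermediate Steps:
H = -150
F(b) = -153 - b (F(b) = -3 + (-150 - b) = -153 - b)
w(p, N) = -N*p
L(D, k) = D + 14*D*k (L(D, k) = (-1*(-14)*D)*k + D = (14*D)*k + D = 14*D*k + D = D + 14*D*k)
(F(84) + 38310)/(L(-220, -113) + 39469) = ((-153 - 1*84) + 38310)/(-220*(1 + 14*(-113)) + 39469) = ((-153 - 84) + 38310)/(-220*(1 - 1582) + 39469) = (-237 + 38310)/(-220*(-1581) + 39469) = 38073/(347820 + 39469) = 38073/387289 = 38073*(1/387289) = 5439/55327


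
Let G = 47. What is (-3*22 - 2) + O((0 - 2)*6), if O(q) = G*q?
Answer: -632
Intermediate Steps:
O(q) = 47*q
(-3*22 - 2) + O((0 - 2)*6) = (-3*22 - 2) + 47*((0 - 2)*6) = (-66 - 2) + 47*(-2*6) = -68 + 47*(-12) = -68 - 564 = -632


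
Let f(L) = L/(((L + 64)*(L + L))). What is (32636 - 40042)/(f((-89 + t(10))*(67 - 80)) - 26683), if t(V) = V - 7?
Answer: 17507784/63078611 ≈ 0.27755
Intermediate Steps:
t(V) = -7 + V
f(L) = 1/(2*(64 + L)) (f(L) = L/(((64 + L)*(2*L))) = L/((2*L*(64 + L))) = L*(1/(2*L*(64 + L))) = 1/(2*(64 + L)))
(32636 - 40042)/(f((-89 + t(10))*(67 - 80)) - 26683) = (32636 - 40042)/(1/(2*(64 + (-89 + (-7 + 10))*(67 - 80))) - 26683) = -7406/(1/(2*(64 + (-89 + 3)*(-13))) - 26683) = -7406/(1/(2*(64 - 86*(-13))) - 26683) = -7406/(1/(2*(64 + 1118)) - 26683) = -7406/((½)/1182 - 26683) = -7406/((½)*(1/1182) - 26683) = -7406/(1/2364 - 26683) = -7406/(-63078611/2364) = -7406*(-2364/63078611) = 17507784/63078611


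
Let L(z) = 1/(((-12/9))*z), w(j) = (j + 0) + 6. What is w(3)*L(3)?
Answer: -9/4 ≈ -2.2500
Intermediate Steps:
w(j) = 6 + j (w(j) = j + 6 = 6 + j)
L(z) = -3/(4*z) (L(z) = 1/(((-12*⅑))*z) = 1/((-4/3)*z) = -3/(4*z))
w(3)*L(3) = (6 + 3)*(-¾/3) = 9*(-¾*⅓) = 9*(-¼) = -9/4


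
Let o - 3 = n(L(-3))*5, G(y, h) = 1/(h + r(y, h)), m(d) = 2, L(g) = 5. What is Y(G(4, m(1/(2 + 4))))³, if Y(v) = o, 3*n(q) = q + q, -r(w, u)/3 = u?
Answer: 205379/27 ≈ 7606.6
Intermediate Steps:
r(w, u) = -3*u
n(q) = 2*q/3 (n(q) = (q + q)/3 = (2*q)/3 = 2*q/3)
G(y, h) = -1/(2*h) (G(y, h) = 1/(h - 3*h) = 1/(-2*h) = -1/(2*h))
o = 59/3 (o = 3 + ((⅔)*5)*5 = 3 + (10/3)*5 = 3 + 50/3 = 59/3 ≈ 19.667)
Y(v) = 59/3
Y(G(4, m(1/(2 + 4))))³ = (59/3)³ = 205379/27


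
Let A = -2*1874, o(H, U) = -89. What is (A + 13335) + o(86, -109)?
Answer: 9498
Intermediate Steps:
A = -3748
(A + 13335) + o(86, -109) = (-3748 + 13335) - 89 = 9587 - 89 = 9498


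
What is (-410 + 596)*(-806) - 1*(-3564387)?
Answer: 3414471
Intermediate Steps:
(-410 + 596)*(-806) - 1*(-3564387) = 186*(-806) + 3564387 = -149916 + 3564387 = 3414471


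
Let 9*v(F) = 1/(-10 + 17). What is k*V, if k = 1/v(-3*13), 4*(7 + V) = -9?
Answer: -2331/4 ≈ -582.75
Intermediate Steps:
V = -37/4 (V = -7 + (¼)*(-9) = -7 - 9/4 = -37/4 ≈ -9.2500)
v(F) = 1/63 (v(F) = 1/(9*(-10 + 17)) = (⅑)/7 = (⅑)*(⅐) = 1/63)
k = 63 (k = 1/(1/63) = 63)
k*V = 63*(-37/4) = -2331/4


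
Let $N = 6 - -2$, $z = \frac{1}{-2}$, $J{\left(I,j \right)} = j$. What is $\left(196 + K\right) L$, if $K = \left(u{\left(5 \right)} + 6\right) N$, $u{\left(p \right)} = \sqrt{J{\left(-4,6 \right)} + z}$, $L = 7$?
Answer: $1708 + 28 \sqrt{22} \approx 1839.3$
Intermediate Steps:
$z = - \frac{1}{2} \approx -0.5$
$N = 8$ ($N = 6 + 2 = 8$)
$u{\left(p \right)} = \frac{\sqrt{22}}{2}$ ($u{\left(p \right)} = \sqrt{6 - \frac{1}{2}} = \sqrt{\frac{11}{2}} = \frac{\sqrt{22}}{2}$)
$K = 48 + 4 \sqrt{22}$ ($K = \left(\frac{\sqrt{22}}{2} + 6\right) 8 = \left(6 + \frac{\sqrt{22}}{2}\right) 8 = 48 + 4 \sqrt{22} \approx 66.762$)
$\left(196 + K\right) L = \left(196 + \left(48 + 4 \sqrt{22}\right)\right) 7 = \left(244 + 4 \sqrt{22}\right) 7 = 1708 + 28 \sqrt{22}$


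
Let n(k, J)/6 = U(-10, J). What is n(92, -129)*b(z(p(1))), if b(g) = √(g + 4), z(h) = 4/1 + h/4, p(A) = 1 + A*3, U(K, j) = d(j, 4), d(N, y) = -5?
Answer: -90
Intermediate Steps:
U(K, j) = -5
n(k, J) = -30 (n(k, J) = 6*(-5) = -30)
p(A) = 1 + 3*A
z(h) = 4 + h/4 (z(h) = 4*1 + h*(¼) = 4 + h/4)
b(g) = √(4 + g)
n(92, -129)*b(z(p(1))) = -30*√(4 + (4 + (1 + 3*1)/4)) = -30*√(4 + (4 + (1 + 3)/4)) = -30*√(4 + (4 + (¼)*4)) = -30*√(4 + (4 + 1)) = -30*√(4 + 5) = -30*√9 = -30*3 = -90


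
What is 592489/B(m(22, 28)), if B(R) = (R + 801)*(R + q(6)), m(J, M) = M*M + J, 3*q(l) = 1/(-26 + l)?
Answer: 35549340/77712913 ≈ 0.45744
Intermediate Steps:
q(l) = 1/(3*(-26 + l))
m(J, M) = J + M**2 (m(J, M) = M**2 + J = J + M**2)
B(R) = (801 + R)*(-1/60 + R) (B(R) = (R + 801)*(R + 1/(3*(-26 + 6))) = (801 + R)*(R + (1/3)/(-20)) = (801 + R)*(R + (1/3)*(-1/20)) = (801 + R)*(R - 1/60) = (801 + R)*(-1/60 + R))
592489/B(m(22, 28)) = 592489/(-267/20 + (22 + 28**2)**2 + 48059*(22 + 28**2)/60) = 592489/(-267/20 + (22 + 784)**2 + 48059*(22 + 784)/60) = 592489/(-267/20 + 806**2 + (48059/60)*806) = 592489/(-267/20 + 649636 + 19367777/30) = 592489/(77712913/60) = 592489*(60/77712913) = 35549340/77712913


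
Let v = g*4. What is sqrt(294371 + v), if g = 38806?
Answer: 3*sqrt(49955) ≈ 670.52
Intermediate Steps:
v = 155224 (v = 38806*4 = 155224)
sqrt(294371 + v) = sqrt(294371 + 155224) = sqrt(449595) = 3*sqrt(49955)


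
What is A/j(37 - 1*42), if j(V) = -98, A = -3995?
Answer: 3995/98 ≈ 40.765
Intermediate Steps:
A/j(37 - 1*42) = -3995/(-98) = -3995*(-1/98) = 3995/98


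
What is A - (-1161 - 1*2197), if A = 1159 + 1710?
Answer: 6227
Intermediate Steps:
A = 2869
A - (-1161 - 1*2197) = 2869 - (-1161 - 1*2197) = 2869 - (-1161 - 2197) = 2869 - 1*(-3358) = 2869 + 3358 = 6227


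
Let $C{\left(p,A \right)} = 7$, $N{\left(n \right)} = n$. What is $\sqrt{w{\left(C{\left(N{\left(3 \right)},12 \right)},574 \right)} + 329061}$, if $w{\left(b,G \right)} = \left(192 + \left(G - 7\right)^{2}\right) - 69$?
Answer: $9 \sqrt{8033} \approx 806.64$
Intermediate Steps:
$w{\left(b,G \right)} = 123 + \left(-7 + G\right)^{2}$ ($w{\left(b,G \right)} = \left(192 + \left(-7 + G\right)^{2}\right) - 69 = 123 + \left(-7 + G\right)^{2}$)
$\sqrt{w{\left(C{\left(N{\left(3 \right)},12 \right)},574 \right)} + 329061} = \sqrt{\left(123 + \left(-7 + 574\right)^{2}\right) + 329061} = \sqrt{\left(123 + 567^{2}\right) + 329061} = \sqrt{\left(123 + 321489\right) + 329061} = \sqrt{321612 + 329061} = \sqrt{650673} = 9 \sqrt{8033}$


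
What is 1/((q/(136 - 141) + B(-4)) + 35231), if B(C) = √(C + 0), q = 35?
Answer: 8806/310182545 - I/620365090 ≈ 2.839e-5 - 1.612e-9*I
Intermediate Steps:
B(C) = √C
1/((q/(136 - 141) + B(-4)) + 35231) = 1/((35/(136 - 141) + √(-4)) + 35231) = 1/((35/(-5) + 2*I) + 35231) = 1/((-⅕*35 + 2*I) + 35231) = 1/((-7 + 2*I) + 35231) = 1/(35224 + 2*I) = (35224 - 2*I)/1240730180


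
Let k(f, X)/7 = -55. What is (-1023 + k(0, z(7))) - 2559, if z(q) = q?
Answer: -3967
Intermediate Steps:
k(f, X) = -385 (k(f, X) = 7*(-55) = -385)
(-1023 + k(0, z(7))) - 2559 = (-1023 - 385) - 2559 = -1408 - 2559 = -3967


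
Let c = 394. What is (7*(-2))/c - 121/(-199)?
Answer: 22444/39203 ≈ 0.57251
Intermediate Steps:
(7*(-2))/c - 121/(-199) = (7*(-2))/394 - 121/(-199) = -14*1/394 - 121*(-1/199) = -7/197 + 121/199 = 22444/39203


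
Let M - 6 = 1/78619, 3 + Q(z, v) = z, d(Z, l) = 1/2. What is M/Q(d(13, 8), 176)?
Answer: -188686/78619 ≈ -2.4000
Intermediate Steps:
d(Z, l) = ½
Q(z, v) = -3 + z
M = 471715/78619 (M = 6 + 1/78619 = 471715/78619 ≈ 6.0000)
M/Q(d(13, 8), 176) = 471715/(78619*(-3 + ½)) = 471715/(78619*(-5/2)) = (471715/78619)*(-⅖) = -188686/78619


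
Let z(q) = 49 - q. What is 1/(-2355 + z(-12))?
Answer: -1/2294 ≈ -0.00043592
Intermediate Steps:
1/(-2355 + z(-12)) = 1/(-2355 + (49 - 1*(-12))) = 1/(-2355 + (49 + 12)) = 1/(-2355 + 61) = 1/(-2294) = -1/2294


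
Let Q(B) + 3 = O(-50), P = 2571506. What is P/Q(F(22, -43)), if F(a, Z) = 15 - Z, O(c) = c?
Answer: -2571506/53 ≈ -48519.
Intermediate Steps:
Q(B) = -53 (Q(B) = -3 - 50 = -53)
P/Q(F(22, -43)) = 2571506/(-53) = 2571506*(-1/53) = -2571506/53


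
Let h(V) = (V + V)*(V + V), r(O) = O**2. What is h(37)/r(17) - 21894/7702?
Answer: 17924393/1112939 ≈ 16.105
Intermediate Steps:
h(V) = 4*V**2 (h(V) = (2*V)*(2*V) = 4*V**2)
h(37)/r(17) - 21894/7702 = (4*37**2)/(17**2) - 21894/7702 = (4*1369)/289 - 21894*1/7702 = 5476*(1/289) - 10947/3851 = 5476/289 - 10947/3851 = 17924393/1112939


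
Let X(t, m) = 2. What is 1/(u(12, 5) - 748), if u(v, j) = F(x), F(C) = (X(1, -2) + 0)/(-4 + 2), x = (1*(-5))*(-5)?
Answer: -1/749 ≈ -0.0013351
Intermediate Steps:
x = 25 (x = -5*(-5) = 25)
F(C) = -1 (F(C) = (2 + 0)/(-4 + 2) = 2/(-2) = 2*(-½) = -1)
u(v, j) = -1
1/(u(12, 5) - 748) = 1/(-1 - 748) = 1/(-749) = -1/749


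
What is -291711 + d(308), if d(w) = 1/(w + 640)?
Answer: -276542027/948 ≈ -2.9171e+5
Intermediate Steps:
d(w) = 1/(640 + w)
-291711 + d(308) = -291711 + 1/(640 + 308) = -291711 + 1/948 = -276542027/948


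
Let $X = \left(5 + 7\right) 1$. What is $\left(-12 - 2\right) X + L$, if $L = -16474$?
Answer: $-16642$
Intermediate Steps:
$X = 12$ ($X = 12 \cdot 1 = 12$)
$\left(-12 - 2\right) X + L = \left(-12 - 2\right) 12 - 16474 = \left(-14\right) 12 - 16474 = -168 - 16474 = -16642$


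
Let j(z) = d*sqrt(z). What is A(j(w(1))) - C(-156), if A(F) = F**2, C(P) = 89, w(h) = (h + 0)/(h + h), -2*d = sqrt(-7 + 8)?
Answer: -711/8 ≈ -88.875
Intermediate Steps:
d = -1/2 (d = -sqrt(-7 + 8)/2 = -sqrt(1)/2 = -1/2*1 = -1/2 ≈ -0.50000)
w(h) = 1/2 (w(h) = h/((2*h)) = h*(1/(2*h)) = 1/2)
j(z) = -sqrt(z)/2
A(j(w(1))) - C(-156) = (-sqrt(2)/4)**2 - 1*89 = (-sqrt(2)/4)**2 - 89 = 1/8 - 89 = -711/8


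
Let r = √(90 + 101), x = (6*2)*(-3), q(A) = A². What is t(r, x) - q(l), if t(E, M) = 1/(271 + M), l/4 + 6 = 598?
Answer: -1317744639/235 ≈ -5.6074e+6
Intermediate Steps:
l = 2368 (l = -24 + 4*598 = -24 + 2392 = 2368)
x = -36 (x = 12*(-3) = -36)
r = √191 ≈ 13.820
t(r, x) - q(l) = 1/(271 - 36) - 1*2368² = 1/235 - 1*5607424 = 1/235 - 5607424 = -1317744639/235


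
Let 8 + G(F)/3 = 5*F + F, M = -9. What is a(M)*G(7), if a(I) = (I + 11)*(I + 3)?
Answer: -1224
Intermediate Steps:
G(F) = -24 + 18*F (G(F) = -24 + 3*(5*F + F) = -24 + 3*(6*F) = -24 + 18*F)
a(I) = (3 + I)*(11 + I) (a(I) = (11 + I)*(3 + I) = (3 + I)*(11 + I))
a(M)*G(7) = (33 + (-9)**2 + 14*(-9))*(-24 + 18*7) = (33 + 81 - 126)*(-24 + 126) = -12*102 = -1224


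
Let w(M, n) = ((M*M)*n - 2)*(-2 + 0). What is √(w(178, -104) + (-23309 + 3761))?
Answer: 2*√1642682 ≈ 2563.3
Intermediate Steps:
w(M, n) = 4 - 2*n*M² (w(M, n) = (M²*n - 2)*(-2) = (n*M² - 2)*(-2) = (-2 + n*M²)*(-2) = 4 - 2*n*M²)
√(w(178, -104) + (-23309 + 3761)) = √((4 - 2*(-104)*178²) + (-23309 + 3761)) = √((4 - 2*(-104)*31684) - 19548) = √((4 + 6590272) - 19548) = √(6590276 - 19548) = √6570728 = 2*√1642682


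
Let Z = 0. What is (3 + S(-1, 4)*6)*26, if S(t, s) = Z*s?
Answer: 78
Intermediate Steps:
S(t, s) = 0 (S(t, s) = 0*s = 0)
(3 + S(-1, 4)*6)*26 = (3 + 0*6)*26 = (3 + 0)*26 = 3*26 = 78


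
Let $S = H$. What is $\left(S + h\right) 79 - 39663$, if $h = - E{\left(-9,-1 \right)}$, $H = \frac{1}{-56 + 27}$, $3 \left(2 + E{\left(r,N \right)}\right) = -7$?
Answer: $- \frac{3421135}{87} \approx -39323.0$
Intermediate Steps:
$E{\left(r,N \right)} = - \frac{13}{3}$ ($E{\left(r,N \right)} = -2 + \frac{1}{3} \left(-7\right) = -2 - \frac{7}{3} = - \frac{13}{3}$)
$H = - \frac{1}{29}$ ($H = \frac{1}{-29} = - \frac{1}{29} \approx -0.034483$)
$S = - \frac{1}{29} \approx -0.034483$
$h = \frac{13}{3}$ ($h = \left(-1\right) \left(- \frac{13}{3}\right) = \frac{13}{3} \approx 4.3333$)
$\left(S + h\right) 79 - 39663 = \left(- \frac{1}{29} + \frac{13}{3}\right) 79 - 39663 = \frac{374}{87} \cdot 79 - 39663 = \frac{29546}{87} - 39663 = - \frac{3421135}{87}$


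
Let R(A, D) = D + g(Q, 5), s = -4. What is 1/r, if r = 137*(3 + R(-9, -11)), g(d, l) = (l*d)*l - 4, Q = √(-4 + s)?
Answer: -3/176182 - 25*I*√2/352364 ≈ -1.7028e-5 - 0.00010034*I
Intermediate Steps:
Q = 2*I*√2 (Q = √(-4 - 4) = √(-8) = 2*I*√2 ≈ 2.8284*I)
g(d, l) = -4 + d*l² (g(d, l) = (d*l)*l - 4 = d*l² - 4 = -4 + d*l²)
R(A, D) = -4 + D + 50*I*√2 (R(A, D) = D + (-4 + (2*I*√2)*5²) = D + (-4 + (2*I*√2)*25) = D + (-4 + 50*I*√2) = -4 + D + 50*I*√2)
r = -1644 + 6850*I*√2 (r = 137*(3 + (-4 - 11 + 50*I*√2)) = 137*(3 + (-15 + 50*I*√2)) = 137*(-12 + 50*I*√2) = -1644 + 6850*I*√2 ≈ -1644.0 + 9687.4*I)
1/r = 1/(-1644 + 6850*I*√2)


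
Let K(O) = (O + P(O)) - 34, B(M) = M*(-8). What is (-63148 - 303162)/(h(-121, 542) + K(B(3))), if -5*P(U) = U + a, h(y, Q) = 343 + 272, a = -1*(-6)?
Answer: -1831550/2803 ≈ -653.42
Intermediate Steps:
a = 6
B(M) = -8*M
h(y, Q) = 615
P(U) = -6/5 - U/5 (P(U) = -(U + 6)/5 = -(6 + U)/5 = -6/5 - U/5)
K(O) = -176/5 + 4*O/5 (K(O) = (O + (-6/5 - O/5)) - 34 = (-6/5 + 4*O/5) - 34 = -176/5 + 4*O/5)
(-63148 - 303162)/(h(-121, 542) + K(B(3))) = (-63148 - 303162)/(615 + (-176/5 + 4*(-8*3)/5)) = -366310/(615 + (-176/5 + (4/5)*(-24))) = -366310/(615 + (-176/5 - 96/5)) = -366310/(615 - 272/5) = -366310/2803/5 = -366310*5/2803 = -1831550/2803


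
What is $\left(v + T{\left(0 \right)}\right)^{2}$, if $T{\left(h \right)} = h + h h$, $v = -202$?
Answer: $40804$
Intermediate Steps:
$T{\left(h \right)} = h + h^{2}$
$\left(v + T{\left(0 \right)}\right)^{2} = \left(-202 + 0 \left(1 + 0\right)\right)^{2} = \left(-202 + 0 \cdot 1\right)^{2} = \left(-202 + 0\right)^{2} = \left(-202\right)^{2} = 40804$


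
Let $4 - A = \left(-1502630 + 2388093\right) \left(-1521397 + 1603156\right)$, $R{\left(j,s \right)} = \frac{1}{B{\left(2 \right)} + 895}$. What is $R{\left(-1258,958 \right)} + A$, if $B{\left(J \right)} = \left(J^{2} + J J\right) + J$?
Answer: $- \frac{65517085318764}{905} \approx -7.2395 \cdot 10^{10}$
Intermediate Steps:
$B{\left(J \right)} = J + 2 J^{2}$ ($B{\left(J \right)} = \left(J^{2} + J^{2}\right) + J = 2 J^{2} + J = J + 2 J^{2}$)
$R{\left(j,s \right)} = \frac{1}{905}$ ($R{\left(j,s \right)} = \frac{1}{2 \left(1 + 2 \cdot 2\right) + 895} = \frac{1}{2 \left(1 + 4\right) + 895} = \frac{1}{2 \cdot 5 + 895} = \frac{1}{10 + 895} = \frac{1}{905}$)
$A = -72394569413$ ($A = 4 - \left(-1502630 + 2388093\right) \left(-1521397 + 1603156\right) = 4 - 885463 \cdot 81759 = 4 - 72394569417 = -72394569413$)
$R{\left(-1258,958 \right)} + A = \frac{1}{905} - 72394569413 = - \frac{65517085318764}{905}$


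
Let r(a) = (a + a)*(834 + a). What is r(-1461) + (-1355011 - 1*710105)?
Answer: -233022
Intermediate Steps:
r(a) = 2*a*(834 + a) (r(a) = (2*a)*(834 + a) = 2*a*(834 + a))
r(-1461) + (-1355011 - 1*710105) = 2*(-1461)*(834 - 1461) + (-1355011 - 1*710105) = 2*(-1461)*(-627) + (-1355011 - 710105) = 1832094 - 2065116 = -233022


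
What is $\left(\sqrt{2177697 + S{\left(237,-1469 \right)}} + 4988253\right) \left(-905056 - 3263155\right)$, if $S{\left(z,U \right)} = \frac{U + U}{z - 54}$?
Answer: $-20792091025383 - \frac{4168211 \sqrt{72928357179}}{183} \approx -2.0798 \cdot 10^{13}$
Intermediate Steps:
$S{\left(z,U \right)} = \frac{2 U}{-54 + z}$
$\left(\sqrt{2177697 + S{\left(237,-1469 \right)}} + 4988253\right) \left(-905056 - 3263155\right) = \left(\sqrt{2177697 + 2 \left(-1469\right) \frac{1}{-54 + 237}} + 4988253\right) \left(-905056 - 3263155\right) = \left(\sqrt{2177697 + 2 \left(-1469\right) \frac{1}{183}} + 4988253\right) \left(-4168211\right) = \left(\sqrt{2177697 - \frac{2938}{183}} + 4988253\right) \left(-4168211\right) = \left(\sqrt{\frac{398515613}{183}} + 4988253\right) \left(-4168211\right) = \left(\frac{\sqrt{72928357179}}{183} + 4988253\right) \left(-4168211\right) = \left(4988253 + \frac{\sqrt{72928357179}}{183}\right) \left(-4168211\right) = -20792091025383 - \frac{4168211 \sqrt{72928357179}}{183}$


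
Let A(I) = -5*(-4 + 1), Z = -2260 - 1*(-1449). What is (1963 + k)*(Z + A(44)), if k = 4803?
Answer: -5385736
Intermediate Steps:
Z = -811 (Z = -2260 + 1449 = -811)
A(I) = 15 (A(I) = -5*(-3) = 15)
(1963 + k)*(Z + A(44)) = (1963 + 4803)*(-811 + 15) = 6766*(-796) = -5385736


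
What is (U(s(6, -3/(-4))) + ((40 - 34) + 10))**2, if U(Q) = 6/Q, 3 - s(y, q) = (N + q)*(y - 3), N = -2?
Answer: 23104/81 ≈ 285.23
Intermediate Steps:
s(y, q) = 3 - (-3 + y)*(-2 + q) (s(y, q) = 3 - (-2 + q)*(y - 3) = 3 - (-2 + q)*(-3 + y) = 3 - (-3 + y)*(-2 + q))
(U(s(6, -3/(-4))) + ((40 - 34) + 10))**2 = (6/(-3 + 2*6 + 3*(-3/(-4)) - 1*(-3/(-4))*6) + ((40 - 34) + 10))**2 = (6/(-3 + 12 + 3*(-3*(-1/4)) - 1*(-3*(-1/4))*6) + (6 + 10))**2 = (6/(-3 + 12 + 3*(3/4) - 1*3/4*6) + 16)**2 = (6/(-3 + 12 + 9/4 - 9/2) + 16)**2 = (6/(27/4) + 16)**2 = (6*(4/27) + 16)**2 = (8/9 + 16)**2 = (152/9)**2 = 23104/81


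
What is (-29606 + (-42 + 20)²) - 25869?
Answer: -54991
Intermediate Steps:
(-29606 + (-42 + 20)²) - 25869 = (-29606 + (-22)²) - 25869 = (-29606 + 484) - 25869 = -29122 - 25869 = -54991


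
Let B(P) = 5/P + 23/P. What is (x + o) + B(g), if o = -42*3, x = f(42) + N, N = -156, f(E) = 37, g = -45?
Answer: -11053/45 ≈ -245.62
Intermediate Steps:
B(P) = 28/P
x = -119 (x = 37 - 156 = -119)
o = -126
(x + o) + B(g) = (-119 - 126) + 28/(-45) = -245 + 28*(-1/45) = -245 - 28/45 = -11053/45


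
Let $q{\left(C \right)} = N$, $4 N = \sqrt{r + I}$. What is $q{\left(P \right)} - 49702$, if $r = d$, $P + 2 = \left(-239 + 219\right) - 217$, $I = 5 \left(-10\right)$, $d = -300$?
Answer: $-49702 + \frac{5 i \sqrt{14}}{4} \approx -49702.0 + 4.6771 i$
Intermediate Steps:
$I = -50$
$P = -239$ ($P = -2 + \left(\left(-239 + 219\right) - 217\right) = -2 - 237 = -239$)
$r = -300$
$N = \frac{5 i \sqrt{14}}{4}$ ($N = \frac{\sqrt{-300 - 50}}{4} = \frac{\sqrt{-350}}{4} = \frac{5 i \sqrt{14}}{4} \approx 4.6771 i$)
$q{\left(C \right)} = \frac{5 i \sqrt{14}}{4}$
$q{\left(P \right)} - 49702 = \frac{5 i \sqrt{14}}{4} - 49702 = -49702 + \frac{5 i \sqrt{14}}{4}$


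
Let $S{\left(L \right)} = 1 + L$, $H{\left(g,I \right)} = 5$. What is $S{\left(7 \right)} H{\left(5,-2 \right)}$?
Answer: $40$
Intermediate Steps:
$S{\left(7 \right)} H{\left(5,-2 \right)} = \left(1 + 7\right) 5 = 8 \cdot 5 = 40$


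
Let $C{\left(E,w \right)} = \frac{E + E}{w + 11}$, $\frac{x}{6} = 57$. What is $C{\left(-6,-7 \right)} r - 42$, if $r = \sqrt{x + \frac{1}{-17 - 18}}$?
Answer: $-42 - \frac{3 \sqrt{418915}}{35} \approx -97.477$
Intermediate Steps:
$x = 342$ ($x = 6 \cdot 57 = 342$)
$C{\left(E,w \right)} = \frac{2 E}{11 + w}$
$r = \frac{\sqrt{418915}}{35}$ ($r = \sqrt{342 + \frac{1}{-17 - 18}} = \sqrt{342 + \frac{1}{-35}} = \sqrt{342 - \frac{1}{35}} = \sqrt{\frac{11969}{35}} = \frac{\sqrt{418915}}{35} \approx 18.492$)
$C{\left(-6,-7 \right)} r - 42 = 2 \left(-6\right) \frac{1}{11 - 7} \frac{\sqrt{418915}}{35} - 42 = 2 \left(-6\right) \frac{1}{4} \frac{\sqrt{418915}}{35} - 42 = - 3 \frac{\sqrt{418915}}{35} - 42 = - \frac{3 \sqrt{418915}}{35} - 42 = -42 - \frac{3 \sqrt{418915}}{35}$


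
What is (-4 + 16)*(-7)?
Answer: -84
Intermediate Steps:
(-4 + 16)*(-7) = 12*(-7) = -84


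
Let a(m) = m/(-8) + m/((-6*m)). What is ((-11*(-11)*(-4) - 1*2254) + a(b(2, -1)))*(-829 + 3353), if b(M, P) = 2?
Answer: -20735291/3 ≈ -6.9118e+6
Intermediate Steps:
a(m) = -⅙ - m/8 (a(m) = m*(-⅛) + m*(-1/(6*m)) = -m/8 - ⅙ = -⅙ - m/8)
((-11*(-11)*(-4) - 1*2254) + a(b(2, -1)))*(-829 + 3353) = ((-11*(-11)*(-4) - 1*2254) + (-⅙ - ⅛*2))*(-829 + 3353) = ((121*(-4) - 2254) + (-⅙ - ¼))*2524 = ((-484 - 2254) - 5/12)*2524 = (-2738 - 5/12)*2524 = -32861/12*2524 = -20735291/3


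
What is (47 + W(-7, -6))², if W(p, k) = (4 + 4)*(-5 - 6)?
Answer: 1681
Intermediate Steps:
W(p, k) = -88 (W(p, k) = 8*(-11) = -88)
(47 + W(-7, -6))² = (47 - 88)² = (-41)² = 1681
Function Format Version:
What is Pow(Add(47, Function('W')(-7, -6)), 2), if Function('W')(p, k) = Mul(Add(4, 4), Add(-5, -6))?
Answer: 1681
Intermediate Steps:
Function('W')(p, k) = -88 (Function('W')(p, k) = Mul(8, -11) = -88)
Pow(Add(47, Function('W')(-7, -6)), 2) = Pow(Add(47, -88), 2) = Pow(-41, 2) = 1681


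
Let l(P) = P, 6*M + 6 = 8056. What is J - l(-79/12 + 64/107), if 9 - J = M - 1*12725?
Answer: 14635441/1284 ≈ 11398.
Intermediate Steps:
M = 4025/3 (M = -1 + (⅙)*8056 = -1 + 4028/3 = 4025/3 ≈ 1341.7)
J = 34177/3 (J = 9 - (4025/3 - 1*12725) = 9 - (4025/3 - 12725) = 9 - 1*(-34150/3) = 9 + 34150/3 = 34177/3 ≈ 11392.)
J - l(-79/12 + 64/107) = 34177/3 - (-79/12 + 64/107) = 34177/3 - 1*(-7685/1284) = 34177/3 + 7685/1284 = 14635441/1284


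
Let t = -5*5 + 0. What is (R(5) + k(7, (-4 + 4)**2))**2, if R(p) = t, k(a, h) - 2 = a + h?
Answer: 256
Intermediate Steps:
k(a, h) = 2 + a + h (k(a, h) = 2 + (a + h) = 2 + a + h)
t = -25 (t = -25 + 0 = -25)
R(p) = -25
(R(5) + k(7, (-4 + 4)**2))**2 = (-25 + (2 + 7 + (-4 + 4)**2))**2 = (-25 + (2 + 7 + 0**2))**2 = (-25 + (2 + 7 + 0))**2 = (-25 + 9)**2 = (-16)**2 = 256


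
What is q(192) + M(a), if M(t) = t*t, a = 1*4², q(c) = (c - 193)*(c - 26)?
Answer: 90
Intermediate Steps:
q(c) = (-193 + c)*(-26 + c)
a = 16 (a = 1*16 = 16)
M(t) = t²
q(192) + M(a) = (5018 + 192² - 219*192) + 16² = (5018 + 36864 - 42048) + 256 = -166 + 256 = 90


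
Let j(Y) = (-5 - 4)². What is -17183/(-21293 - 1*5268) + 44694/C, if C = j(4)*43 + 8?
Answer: 1247103187/92724451 ≈ 13.450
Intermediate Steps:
j(Y) = 81 (j(Y) = (-9)² = 81)
C = 3491 (C = 81*43 + 8 = 3483 + 8 = 3491)
-17183/(-21293 - 1*5268) + 44694/C = -17183/(-21293 - 1*5268) + 44694/3491 = -17183/(-21293 - 5268) + 44694*(1/3491) = -17183/(-26561) + 44694/3491 = -17183*(-1/26561) + 44694/3491 = 17183/26561 + 44694/3491 = 1247103187/92724451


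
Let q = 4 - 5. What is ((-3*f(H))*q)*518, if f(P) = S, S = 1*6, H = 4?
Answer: 9324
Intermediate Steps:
S = 6
q = -1
f(P) = 6
((-3*f(H))*q)*518 = (-3*6*(-1))*518 = -18*(-1)*518 = 18*518 = 9324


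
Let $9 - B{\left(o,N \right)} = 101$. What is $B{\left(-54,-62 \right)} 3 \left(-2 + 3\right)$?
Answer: $-276$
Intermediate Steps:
$B{\left(o,N \right)} = -92$ ($B{\left(o,N \right)} = 9 - 101 = -92$)
$B{\left(-54,-62 \right)} 3 \left(-2 + 3\right) = - 92 \cdot 3 \left(-2 + 3\right) = - 92 \cdot 3 \cdot 1 = \left(-92\right) 3 = -276$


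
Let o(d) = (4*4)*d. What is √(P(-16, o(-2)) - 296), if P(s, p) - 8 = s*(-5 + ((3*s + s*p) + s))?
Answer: 4*I*√461 ≈ 85.884*I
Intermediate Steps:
o(d) = 16*d
P(s, p) = 8 + s*(-5 + 4*s + p*s) (P(s, p) = 8 + s*(-5 + ((3*s + s*p) + s)) = 8 + s*(-5 + ((3*s + p*s) + s)) = 8 + s*(-5 + (4*s + p*s)) = 8 + s*(-5 + 4*s + p*s))
√(P(-16, o(-2)) - 296) = √((8 - 5*(-16) + 4*(-16)² + (16*(-2))*(-16)²) - 296) = √((8 + 80 + 4*256 - 32*256) - 296) = √((8 + 80 + 1024 - 8192) - 296) = √(-7080 - 296) = √(-7376) = 4*I*√461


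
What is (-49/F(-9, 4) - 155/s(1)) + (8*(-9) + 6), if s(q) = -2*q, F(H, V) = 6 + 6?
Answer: 89/12 ≈ 7.4167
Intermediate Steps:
F(H, V) = 12
(-49/F(-9, 4) - 155/s(1)) + (8*(-9) + 6) = (-49/12 - 155/((-2*1))) + (8*(-9) + 6) = (-49*1/12 - 155/(-2)) + (-72 + 6) = (-49/12 - 155*(-½)) - 66 = (-49/12 + 155/2) - 66 = 881/12 - 66 = 89/12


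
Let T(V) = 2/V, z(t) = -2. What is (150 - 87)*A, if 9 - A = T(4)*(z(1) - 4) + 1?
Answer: 693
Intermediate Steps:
A = 11 (A = 9 - ((2/4)*(-2 - 4) + 1) = 9 - ((2*(¼))*(-6) + 1) = 9 - ((½)*(-6) + 1) = 9 - (-3 + 1) = 9 - 1*(-2) = 9 + 2 = 11)
(150 - 87)*A = (150 - 87)*11 = 63*11 = 693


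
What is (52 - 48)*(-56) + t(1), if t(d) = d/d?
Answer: -223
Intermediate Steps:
t(d) = 1
(52 - 48)*(-56) + t(1) = (52 - 48)*(-56) + 1 = 4*(-56) + 1 = -224 + 1 = -223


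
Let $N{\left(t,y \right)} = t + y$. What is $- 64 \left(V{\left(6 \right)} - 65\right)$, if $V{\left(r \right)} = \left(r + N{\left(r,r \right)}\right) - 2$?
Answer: $3136$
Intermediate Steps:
$V{\left(r \right)} = -2 + 3 r$ ($V{\left(r \right)} = \left(r + \left(r + r\right)\right) - 2 = \left(r + 2 r\right) - 2 = 3 r - 2 = -2 + 3 r$)
$- 64 \left(V{\left(6 \right)} - 65\right) = - 64 \left(\left(-2 + 3 \cdot 6\right) - 65\right) = - 64 \left(\left(-2 + 18\right) - 65\right) = - 64 \left(16 - 65\right) = \left(-64\right) \left(-49\right) = 3136$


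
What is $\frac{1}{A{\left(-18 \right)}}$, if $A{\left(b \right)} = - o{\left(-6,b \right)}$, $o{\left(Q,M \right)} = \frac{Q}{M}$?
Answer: $-3$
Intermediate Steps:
$A{\left(b \right)} = \frac{6}{b}$ ($A{\left(b \right)} = - \frac{-6}{b} = \frac{6}{b}$)
$\frac{1}{A{\left(-18 \right)}} = \frac{1}{6 \frac{1}{-18}} = \frac{1}{6 \left(- \frac{1}{18}\right)} = \frac{1}{- \frac{1}{3}} = -3$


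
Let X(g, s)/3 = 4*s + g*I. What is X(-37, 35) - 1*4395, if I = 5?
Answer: -4530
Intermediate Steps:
X(g, s) = 12*s + 15*g (X(g, s) = 3*(4*s + g*5) = 3*(4*s + 5*g) = 12*s + 15*g)
X(-37, 35) - 1*4395 = (12*35 + 15*(-37)) - 1*4395 = (420 - 555) - 4395 = -135 - 4395 = -4530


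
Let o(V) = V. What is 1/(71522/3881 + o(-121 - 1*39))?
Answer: -3881/549438 ≈ -0.0070636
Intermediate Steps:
1/(71522/3881 + o(-121 - 1*39)) = 1/(71522/3881 + (-121 - 1*39)) = 1/(71522*(1/3881) + (-121 - 39)) = 1/(71522/3881 - 160) = 1/(-549438/3881) = -3881/549438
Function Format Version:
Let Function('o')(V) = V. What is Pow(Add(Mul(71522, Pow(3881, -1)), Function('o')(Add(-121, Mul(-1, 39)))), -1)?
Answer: Rational(-3881, 549438) ≈ -0.0070636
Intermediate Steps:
Pow(Add(Mul(71522, Pow(3881, -1)), Function('o')(Add(-121, Mul(-1, 39)))), -1) = Pow(Add(Mul(71522, Pow(3881, -1)), Add(-121, Mul(-1, 39))), -1) = Pow(Add(Mul(71522, Rational(1, 3881)), Add(-121, -39)), -1) = Pow(Add(Rational(71522, 3881), -160), -1) = Pow(Rational(-549438, 3881), -1) = Rational(-3881, 549438)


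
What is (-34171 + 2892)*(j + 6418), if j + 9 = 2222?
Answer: -269969049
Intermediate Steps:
j = 2213 (j = -9 + 2222 = 2213)
(-34171 + 2892)*(j + 6418) = (-34171 + 2892)*(2213 + 6418) = -31279*8631 = -269969049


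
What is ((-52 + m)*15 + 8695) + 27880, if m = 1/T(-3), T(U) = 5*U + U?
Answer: 214765/6 ≈ 35794.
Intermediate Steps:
T(U) = 6*U
m = -1/18 (m = 1/(6*(-3)) = 1/(-18) = -1/18 ≈ -0.055556)
((-52 + m)*15 + 8695) + 27880 = ((-52 - 1/18)*15 + 8695) + 27880 = (-937/18*15 + 8695) + 27880 = (-4685/6 + 8695) + 27880 = 47485/6 + 27880 = 214765/6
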